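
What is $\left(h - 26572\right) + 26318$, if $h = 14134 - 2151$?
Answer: $11729$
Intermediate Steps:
$h = 11983$
$\left(h - 26572\right) + 26318 = \left(11983 - 26572\right) + 26318 = -14589 + 26318 = 11729$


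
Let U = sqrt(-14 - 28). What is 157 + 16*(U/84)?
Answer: 157 + 4*I*sqrt(42)/21 ≈ 157.0 + 1.2344*I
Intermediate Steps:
U = I*sqrt(42) (U = sqrt(-42) = I*sqrt(42) ≈ 6.4807*I)
157 + 16*(U/84) = 157 + 16*((I*sqrt(42))/84) = 157 + 16*((I*sqrt(42))*(1/84)) = 157 + 16*(I*sqrt(42)/84) = 157 + 4*I*sqrt(42)/21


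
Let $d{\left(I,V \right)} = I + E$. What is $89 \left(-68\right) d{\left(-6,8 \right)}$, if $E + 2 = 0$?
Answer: $48416$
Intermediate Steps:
$E = -2$ ($E = -2 + 0 = -2$)
$d{\left(I,V \right)} = -2 + I$ ($d{\left(I,V \right)} = I - 2 = -2 + I$)
$89 \left(-68\right) d{\left(-6,8 \right)} = 89 \left(-68\right) \left(-2 - 6\right) = \left(-6052\right) \left(-8\right) = 48416$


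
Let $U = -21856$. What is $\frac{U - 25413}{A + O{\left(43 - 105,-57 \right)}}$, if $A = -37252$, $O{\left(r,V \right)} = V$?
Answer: $\frac{47269}{37309} \approx 1.267$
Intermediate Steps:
$\frac{U - 25413}{A + O{\left(43 - 105,-57 \right)}} = \frac{-21856 - 25413}{-37252 - 57} = - \frac{47269}{-37309} = \left(-47269\right) \left(- \frac{1}{37309}\right) = \frac{47269}{37309}$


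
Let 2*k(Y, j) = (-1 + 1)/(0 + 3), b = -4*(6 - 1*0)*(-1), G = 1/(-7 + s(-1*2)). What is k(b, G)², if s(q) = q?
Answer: 0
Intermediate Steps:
G = -⅑ (G = 1/(-7 - 1*2) = 1/(-7 - 2) = 1/(-9) = -⅑ ≈ -0.11111)
b = 24 (b = -4*(6 + 0)*(-1) = -4*6*(-1) = -24*(-1) = 24)
k(Y, j) = 0 (k(Y, j) = ((-1 + 1)/(0 + 3))/2 = (0/3)/2 = (0*(⅓))/2 = (½)*0 = 0)
k(b, G)² = 0² = 0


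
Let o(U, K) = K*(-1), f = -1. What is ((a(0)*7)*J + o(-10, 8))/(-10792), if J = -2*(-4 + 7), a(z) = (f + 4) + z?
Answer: 67/5396 ≈ 0.012417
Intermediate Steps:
o(U, K) = -K
a(z) = 3 + z (a(z) = (-1 + 4) + z = 3 + z)
J = -6 (J = -2*3 = -6)
((a(0)*7)*J + o(-10, 8))/(-10792) = (((3 + 0)*7)*(-6) - 1*8)/(-10792) = ((3*7)*(-6) - 8)*(-1/10792) = (21*(-6) - 8)*(-1/10792) = (-126 - 8)*(-1/10792) = -134*(-1/10792) = 67/5396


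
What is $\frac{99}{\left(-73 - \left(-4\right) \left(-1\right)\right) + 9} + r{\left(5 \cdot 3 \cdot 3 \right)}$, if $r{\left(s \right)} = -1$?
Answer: $- \frac{167}{68} \approx -2.4559$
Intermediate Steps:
$\frac{99}{\left(-73 - \left(-4\right) \left(-1\right)\right) + 9} + r{\left(5 \cdot 3 \cdot 3 \right)} = \frac{99}{\left(-73 - \left(-4\right) \left(-1\right)\right) + 9} - 1 = \frac{99}{\left(-73 - 4\right) + 9} - 1 = \frac{99}{-77 + 9} - 1 = \frac{99}{-68} - 1 = 99 \left(- \frac{1}{68}\right) - 1 = - \frac{99}{68} - 1 = - \frac{167}{68}$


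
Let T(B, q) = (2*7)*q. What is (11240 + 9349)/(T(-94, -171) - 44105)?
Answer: -20589/46499 ≈ -0.44278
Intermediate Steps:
T(B, q) = 14*q
(11240 + 9349)/(T(-94, -171) - 44105) = (11240 + 9349)/(14*(-171) - 44105) = 20589/(-2394 - 44105) = 20589/(-46499) = 20589*(-1/46499) = -20589/46499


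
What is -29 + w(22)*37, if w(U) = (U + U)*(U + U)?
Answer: 71603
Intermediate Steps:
w(U) = 4*U² (w(U) = (2*U)*(2*U) = 4*U²)
-29 + w(22)*37 = -29 + (4*22²)*37 = -29 + (4*484)*37 = -29 + 1936*37 = -29 + 71632 = 71603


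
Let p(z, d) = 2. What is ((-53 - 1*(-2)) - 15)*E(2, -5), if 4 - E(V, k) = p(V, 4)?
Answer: -132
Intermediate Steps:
E(V, k) = 2 (E(V, k) = 4 - 1*2 = 4 - 2 = 2)
((-53 - 1*(-2)) - 15)*E(2, -5) = ((-53 - 1*(-2)) - 15)*2 = ((-53 + 2) - 15)*2 = (-51 - 15)*2 = -66*2 = -132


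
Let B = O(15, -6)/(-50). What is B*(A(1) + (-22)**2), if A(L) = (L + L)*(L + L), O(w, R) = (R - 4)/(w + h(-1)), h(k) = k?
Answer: 244/35 ≈ 6.9714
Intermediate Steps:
O(w, R) = (-4 + R)/(-1 + w) (O(w, R) = (R - 4)/(w - 1) = (-4 + R)/(-1 + w))
A(L) = 4*L**2 (A(L) = (2*L)*(2*L) = 4*L**2)
B = 1/70 (B = ((-4 - 6)/(-1 + 15))/(-50) = (-10/14)*(-1/50) = ((1/14)*(-10))*(-1/50) = -5/7*(-1/50) = 1/70 ≈ 0.014286)
B*(A(1) + (-22)**2) = (4*1**2 + (-22)**2)/70 = (4*1 + 484)/70 = (4 + 484)/70 = (1/70)*488 = 244/35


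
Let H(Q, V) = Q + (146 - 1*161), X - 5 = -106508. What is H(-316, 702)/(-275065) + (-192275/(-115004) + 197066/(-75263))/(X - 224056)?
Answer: 949300205640661543/787007353997924899420 ≈ 0.0012062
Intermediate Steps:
X = -106503 (X = 5 - 106508 = -106503)
H(Q, V) = -15 + Q (H(Q, V) = Q + (146 - 161) = Q - 15 = -15 + Q)
H(-316, 702)/(-275065) + (-192275/(-115004) + 197066/(-75263))/(X - 224056) = (-15 - 316)/(-275065) + (-192275/(-115004) + 197066/(-75263))/(-106503 - 224056) = -331*(-1/275065) + (-192275*(-1/115004) + 197066*(-1/75263))/(-330559) = 331/275065 + (192275/115004 - 197066/75263)*(-1/330559) = 331/275065 - 8192184939/8655546052*(-1/330559) = 331/275065 + 8192184939/2861168647403068 = 949300205640661543/787007353997924899420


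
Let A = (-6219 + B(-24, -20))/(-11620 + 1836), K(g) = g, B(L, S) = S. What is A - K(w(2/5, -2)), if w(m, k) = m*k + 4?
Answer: -125349/48920 ≈ -2.5623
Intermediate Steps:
w(m, k) = 4 + k*m (w(m, k) = k*m + 4 = 4 + k*m)
A = 6239/9784 (A = (-6219 - 20)/(-11620 + 1836) = -6239/(-9784) = -6239*(-1/9784) = 6239/9784 ≈ 0.63767)
A - K(w(2/5, -2)) = 6239/9784 - (4 - 4/5) = 6239/9784 - (4 - 2*⅖) = 6239/9784 - (4 - ⅘) = 6239/9784 - 1*16/5 = 6239/9784 - 16/5 = -125349/48920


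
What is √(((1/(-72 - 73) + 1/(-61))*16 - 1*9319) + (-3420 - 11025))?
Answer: 22*I*√3841286205/8845 ≈ 154.16*I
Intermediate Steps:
√(((1/(-72 - 73) + 1/(-61))*16 - 1*9319) + (-3420 - 11025)) = √(((1/(-145) - 1/61)*16 - 9319) - 14445) = √(((-1/145 - 1/61)*16 - 9319) - 14445) = √((-206/8845*16 - 9319) - 14445) = √((-3296/8845 - 9319) - 14445) = √(-82429851/8845 - 14445) = √(-210195876/8845) = 22*I*√3841286205/8845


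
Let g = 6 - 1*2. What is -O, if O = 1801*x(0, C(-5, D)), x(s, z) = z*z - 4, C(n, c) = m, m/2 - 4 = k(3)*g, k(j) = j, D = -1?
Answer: -1837020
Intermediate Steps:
g = 4 (g = 6 - 2 = 4)
m = 32 (m = 8 + 2*(3*4) = 8 + 2*12 = 8 + 24 = 32)
C(n, c) = 32
x(s, z) = -4 + z² (x(s, z) = z² - 4 = -4 + z²)
O = 1837020 (O = 1801*(-4 + 32²) = 1801*(-4 + 1024) = 1801*1020 = 1837020)
-O = -1*1837020 = -1837020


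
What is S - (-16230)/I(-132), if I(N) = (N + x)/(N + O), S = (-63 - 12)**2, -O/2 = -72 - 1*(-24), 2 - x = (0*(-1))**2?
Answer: 131553/13 ≈ 10119.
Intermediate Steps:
x = 2 (x = 2 - (0*(-1))**2 = 2 - 1*0**2 = 2 - 1*0 = 2 + 0 = 2)
O = 96 (O = -2*(-72 - 1*(-24)) = -2*(-72 + 24) = -2*(-48) = 96)
S = 5625 (S = (-75)**2 = 5625)
I(N) = (2 + N)/(96 + N) (I(N) = (N + 2)/(N + 96) = (2 + N)/(96 + N))
S - (-16230)/I(-132) = 5625 - (-16230)/((2 - 132)/(96 - 132)) = 5625 - (-16230)/(-130/(-36)) = 5625 - (-16230)/((-1/36*(-130))) = 5625 - (-16230)/65/18 = 5625 - (-16230)*18/65 = 5625 - 1*(-58428/13) = 5625 + 58428/13 = 131553/13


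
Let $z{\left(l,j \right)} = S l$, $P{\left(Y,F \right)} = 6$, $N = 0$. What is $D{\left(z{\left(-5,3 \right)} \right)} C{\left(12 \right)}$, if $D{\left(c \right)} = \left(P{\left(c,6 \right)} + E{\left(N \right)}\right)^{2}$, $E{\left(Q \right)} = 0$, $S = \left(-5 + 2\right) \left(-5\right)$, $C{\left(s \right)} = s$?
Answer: $432$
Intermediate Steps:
$S = 15$ ($S = \left(-3\right) \left(-5\right) = 15$)
$z{\left(l,j \right)} = 15 l$
$D{\left(c \right)} = 36$ ($D{\left(c \right)} = \left(6 + 0\right)^{2} = 6^{2} = 36$)
$D{\left(z{\left(-5,3 \right)} \right)} C{\left(12 \right)} = 36 \cdot 12 = 432$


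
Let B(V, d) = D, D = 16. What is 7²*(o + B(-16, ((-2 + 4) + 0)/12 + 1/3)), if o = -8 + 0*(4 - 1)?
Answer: 392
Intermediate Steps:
B(V, d) = 16
o = -8 (o = -8 + 0*3 = -8 + 0 = -8)
7²*(o + B(-16, ((-2 + 4) + 0)/12 + 1/3)) = 7²*(-8 + 16) = 49*8 = 392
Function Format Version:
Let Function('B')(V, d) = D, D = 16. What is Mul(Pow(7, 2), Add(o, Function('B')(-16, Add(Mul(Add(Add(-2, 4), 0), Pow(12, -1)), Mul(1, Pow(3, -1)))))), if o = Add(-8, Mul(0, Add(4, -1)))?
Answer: 392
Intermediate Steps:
Function('B')(V, d) = 16
o = -8 (o = Add(-8, Mul(0, 3)) = Add(-8, 0) = -8)
Mul(Pow(7, 2), Add(o, Function('B')(-16, Add(Mul(Add(Add(-2, 4), 0), Pow(12, -1)), Mul(1, Pow(3, -1)))))) = Mul(Pow(7, 2), Add(-8, 16)) = Mul(49, 8) = 392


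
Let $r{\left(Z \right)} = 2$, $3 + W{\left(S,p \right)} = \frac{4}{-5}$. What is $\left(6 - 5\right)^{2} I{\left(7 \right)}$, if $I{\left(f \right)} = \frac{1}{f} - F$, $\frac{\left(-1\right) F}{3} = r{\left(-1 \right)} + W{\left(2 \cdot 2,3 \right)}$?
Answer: $- \frac{184}{35} \approx -5.2571$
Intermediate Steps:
$W{\left(S,p \right)} = - \frac{19}{5}$ ($W{\left(S,p \right)} = -3 + \frac{4}{-5} = -3 + 4 \left(- \frac{1}{5}\right) = -3 - \frac{4}{5} = - \frac{19}{5}$)
$F = \frac{27}{5}$ ($F = - 3 \left(2 - \frac{19}{5}\right) = \left(-3\right) \left(- \frac{9}{5}\right) = \frac{27}{5} \approx 5.4$)
$I{\left(f \right)} = - \frac{27}{5} + \frac{1}{f}$ ($I{\left(f \right)} = \frac{1}{f} - \frac{27}{5} = - \frac{27}{5} + \frac{1}{f}$)
$\left(6 - 5\right)^{2} I{\left(7 \right)} = \left(6 - 5\right)^{2} \left(- \frac{27}{5} + \frac{1}{7}\right) = 1^{2} \left(- \frac{27}{5} + \frac{1}{7}\right) = 1 \left(- \frac{184}{35}\right) = - \frac{184}{35}$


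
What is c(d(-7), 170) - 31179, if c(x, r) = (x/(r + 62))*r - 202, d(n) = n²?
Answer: -3636031/116 ≈ -31345.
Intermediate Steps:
c(x, r) = -202 + r*x/(62 + r) (c(x, r) = (x/(62 + r))*r - 202 = r*x/(62 + r) - 202 = -202 + r*x/(62 + r))
c(d(-7), 170) - 31179 = (-12524 - 202*170 + 170*(-7)²)/(62 + 170) - 31179 = (-12524 - 34340 + 170*49)/232 - 31179 = (-12524 - 34340 + 8330)/232 - 31179 = (1/232)*(-38534) - 31179 = -19267/116 - 31179 = -3636031/116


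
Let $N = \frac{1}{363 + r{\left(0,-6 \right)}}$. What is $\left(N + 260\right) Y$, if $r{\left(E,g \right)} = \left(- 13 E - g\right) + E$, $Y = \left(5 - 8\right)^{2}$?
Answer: $\frac{95941}{41} \approx 2340.0$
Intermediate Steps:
$Y = 9$ ($Y = \left(-3\right)^{2} = 9$)
$r{\left(E,g \right)} = - g - 12 E$ ($r{\left(E,g \right)} = \left(- g - 13 E\right) + E = - g - 12 E$)
$N = \frac{1}{369}$ ($N = \frac{1}{363 - -6} = \frac{1}{363 + \left(6 + 0\right)} = \frac{1}{363 + 6} = \frac{1}{369} \approx 0.00271$)
$\left(N + 260\right) Y = \left(\frac{1}{369} + 260\right) 9 = \frac{95941}{369} \cdot 9 = \frac{95941}{41}$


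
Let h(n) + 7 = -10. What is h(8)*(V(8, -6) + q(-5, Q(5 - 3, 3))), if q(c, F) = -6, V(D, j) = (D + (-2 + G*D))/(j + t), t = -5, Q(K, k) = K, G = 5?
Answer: 1904/11 ≈ 173.09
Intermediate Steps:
h(n) = -17 (h(n) = -7 - 10 = -17)
V(D, j) = (-2 + 6*D)/(-5 + j) (V(D, j) = (D + (-2 + 5*D))/(j - 5) = (-2 + 6*D)/(-5 + j))
h(8)*(V(8, -6) + q(-5, Q(5 - 3, 3))) = -17*(2*(-1 + 3*8)/(-5 - 6) - 6) = -17*(2*(-1 + 24)/(-11) - 6) = -17*(2*(-1/11)*23 - 6) = -17*(-46/11 - 6) = -17*(-112/11) = 1904/11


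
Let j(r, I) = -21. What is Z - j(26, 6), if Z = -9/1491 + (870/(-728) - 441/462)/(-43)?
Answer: 257245761/12224212 ≈ 21.044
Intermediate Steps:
Z = 537309/12224212 (Z = -9*1/1491 + (870*(-1/728) - 441*1/462)*(-1/43) = -3/497 + (-435/364 - 21/22)*(-1/43) = -3/497 - 8607/4004*(-1/43) = -3/497 + 8607/172172 = 537309/12224212 ≈ 0.043954)
Z - j(26, 6) = 537309/12224212 - 1*(-21) = 537309/12224212 + 21 = 257245761/12224212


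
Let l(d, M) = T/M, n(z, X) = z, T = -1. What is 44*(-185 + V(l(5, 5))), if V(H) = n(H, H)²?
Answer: -203456/25 ≈ -8138.2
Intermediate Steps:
l(d, M) = -1/M
V(H) = H²
44*(-185 + V(l(5, 5))) = 44*(-185 + (-1/5)²) = 44*(-185 + (-1*⅕)²) = 44*(-185 + (-⅕)²) = 44*(-185 + 1/25) = 44*(-4624/25) = -203456/25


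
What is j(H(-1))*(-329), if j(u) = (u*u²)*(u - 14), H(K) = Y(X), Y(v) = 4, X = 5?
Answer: 210560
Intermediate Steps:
H(K) = 4
j(u) = u³*(-14 + u)
j(H(-1))*(-329) = (4³*(-14 + 4))*(-329) = (64*(-10))*(-329) = -640*(-329) = 210560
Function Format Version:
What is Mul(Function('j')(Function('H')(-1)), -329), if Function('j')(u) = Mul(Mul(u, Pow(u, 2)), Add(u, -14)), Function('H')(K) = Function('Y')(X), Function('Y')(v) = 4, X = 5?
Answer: 210560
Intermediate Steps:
Function('H')(K) = 4
Function('j')(u) = Mul(Pow(u, 3), Add(-14, u))
Mul(Function('j')(Function('H')(-1)), -329) = Mul(Mul(Pow(4, 3), Add(-14, 4)), -329) = Mul(Mul(64, -10), -329) = Mul(-640, -329) = 210560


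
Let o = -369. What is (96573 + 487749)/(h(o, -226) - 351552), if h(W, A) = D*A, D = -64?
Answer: -292161/168544 ≈ -1.7334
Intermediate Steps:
h(W, A) = -64*A
(96573 + 487749)/(h(o, -226) - 351552) = (96573 + 487749)/(-64*(-226) - 351552) = 584322/(14464 - 351552) = 584322/(-337088) = 584322*(-1/337088) = -292161/168544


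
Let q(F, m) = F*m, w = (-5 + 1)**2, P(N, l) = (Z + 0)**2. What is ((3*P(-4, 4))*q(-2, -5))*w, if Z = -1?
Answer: 480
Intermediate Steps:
P(N, l) = 1 (P(N, l) = (-1 + 0)**2 = (-1)**2 = 1)
w = 16 (w = (-4)**2 = 16)
((3*P(-4, 4))*q(-2, -5))*w = ((3*1)*(-2*(-5)))*16 = (3*10)*16 = 30*16 = 480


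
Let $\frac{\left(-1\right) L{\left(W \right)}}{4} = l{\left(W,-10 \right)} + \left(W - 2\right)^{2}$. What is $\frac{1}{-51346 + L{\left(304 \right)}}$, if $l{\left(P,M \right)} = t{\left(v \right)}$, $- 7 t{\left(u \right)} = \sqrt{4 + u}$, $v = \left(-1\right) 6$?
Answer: $- \frac{10195969}{4243174850994} - \frac{7 i \sqrt{2}}{2121587425497} \approx -2.4029 \cdot 10^{-6} - 4.6661 \cdot 10^{-12} i$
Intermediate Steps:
$v = -6$
$t{\left(u \right)} = - \frac{\sqrt{4 + u}}{7}$
$l{\left(P,M \right)} = - \frac{i \sqrt{2}}{7}$ ($l{\left(P,M \right)} = - \frac{\sqrt{4 - 6}}{7} = - \frac{\sqrt{-2}}{7} = - \frac{i \sqrt{2}}{7}$)
$L{\left(W \right)} = - 4 \left(-2 + W\right)^{2} + \frac{4 i \sqrt{2}}{7}$ ($L{\left(W \right)} = - 4 \left(- \frac{i \sqrt{2}}{7} + \left(W - 2\right)^{2}\right) = - 4 \left(- \frac{i \sqrt{2}}{7} + \left(-2 + W\right)^{2}\right) = - 4 \left(\left(-2 + W\right)^{2} - \frac{i \sqrt{2}}{7}\right) = - 4 \left(-2 + W\right)^{2} + \frac{4 i \sqrt{2}}{7}$)
$\frac{1}{-51346 + L{\left(304 \right)}} = \frac{1}{-51346 - \left(4 \left(-2 + 304\right)^{2} - \frac{4 i \sqrt{2}}{7}\right)} = \frac{1}{-51346 + \left(- 4 \cdot 302^{2} + \frac{4 i \sqrt{2}}{7}\right)} = \frac{1}{-51346 + \left(\left(-4\right) 91204 + \frac{4 i \sqrt{2}}{7}\right)} = \frac{1}{-51346 - \left(364816 - \frac{4 i \sqrt{2}}{7}\right)} = \frac{1}{-416162 + \frac{4 i \sqrt{2}}{7}}$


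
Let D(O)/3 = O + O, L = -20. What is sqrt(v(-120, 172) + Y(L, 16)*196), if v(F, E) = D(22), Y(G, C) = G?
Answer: 2*I*sqrt(947) ≈ 61.547*I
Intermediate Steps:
D(O) = 6*O (D(O) = 3*(O + O) = 3*(2*O) = 6*O)
v(F, E) = 132 (v(F, E) = 6*22 = 132)
sqrt(v(-120, 172) + Y(L, 16)*196) = sqrt(132 - 20*196) = sqrt(132 - 3920) = sqrt(-3788) = 2*I*sqrt(947)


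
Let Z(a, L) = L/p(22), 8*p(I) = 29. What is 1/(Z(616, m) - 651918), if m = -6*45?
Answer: -29/18907782 ≈ -1.5338e-6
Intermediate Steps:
p(I) = 29/8 (p(I) = (⅛)*29 = 29/8)
m = -270
Z(a, L) = 8*L/29 (Z(a, L) = L/(29/8) = L*(8/29) = 8*L/29)
1/(Z(616, m) - 651918) = 1/((8/29)*(-270) - 651918) = 1/(-2160/29 - 651918) = 1/(-18907782/29) = -29/18907782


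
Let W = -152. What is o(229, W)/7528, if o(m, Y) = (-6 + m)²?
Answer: 49729/7528 ≈ 6.6059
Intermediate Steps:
o(229, W)/7528 = (-6 + 229)²/7528 = 223²*(1/7528) = 49729*(1/7528) = 49729/7528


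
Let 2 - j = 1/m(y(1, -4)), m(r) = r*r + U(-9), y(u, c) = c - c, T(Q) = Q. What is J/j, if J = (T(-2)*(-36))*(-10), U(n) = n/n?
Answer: -720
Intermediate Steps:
U(n) = 1
y(u, c) = 0
m(r) = 1 + r² (m(r) = r*r + 1 = r² + 1 = 1 + r²)
j = 1 (j = 2 - 1/(1 + 0²) = 2 - 1/(1 + 0) = 2 - 1/1 = 2 - 1*1 = 2 - 1 = 1)
J = -720 (J = -2*(-36)*(-10) = 72*(-10) = -720)
J/j = -720/1 = -720*1 = -720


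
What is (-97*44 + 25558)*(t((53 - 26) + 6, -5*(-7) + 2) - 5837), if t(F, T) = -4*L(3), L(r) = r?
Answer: -124525210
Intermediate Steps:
t(F, T) = -12 (t(F, T) = -4*3 = -12)
(-97*44 + 25558)*(t((53 - 26) + 6, -5*(-7) + 2) - 5837) = (-97*44 + 25558)*(-12 - 5837) = (-4268 + 25558)*(-5849) = 21290*(-5849) = -124525210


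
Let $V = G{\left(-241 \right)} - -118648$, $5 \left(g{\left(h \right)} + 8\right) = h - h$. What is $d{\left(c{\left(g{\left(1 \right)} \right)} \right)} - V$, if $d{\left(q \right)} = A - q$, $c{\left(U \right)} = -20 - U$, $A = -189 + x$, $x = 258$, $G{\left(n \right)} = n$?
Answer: $-118326$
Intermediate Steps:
$g{\left(h \right)} = -8$ ($g{\left(h \right)} = -8 + \frac{h - h}{5} = -8 + \frac{1}{5} \cdot 0 = -8 + 0 = -8$)
$A = 69$ ($A = -189 + 258 = 69$)
$d{\left(q \right)} = 69 - q$
$V = 118407$ ($V = -241 - -118648 = -241 + 118648 = 118407$)
$d{\left(c{\left(g{\left(1 \right)} \right)} \right)} - V = \left(69 - \left(-20 - -8\right)\right) - 118407 = \left(69 - \left(-20 + 8\right)\right) - 118407 = \left(69 - -12\right) - 118407 = \left(69 + 12\right) - 118407 = 81 - 118407 = -118326$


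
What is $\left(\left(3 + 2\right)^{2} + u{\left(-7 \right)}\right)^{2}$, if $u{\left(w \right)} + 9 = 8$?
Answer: $576$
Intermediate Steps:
$u{\left(w \right)} = -1$ ($u{\left(w \right)} = -9 + 8 = -1$)
$\left(\left(3 + 2\right)^{2} + u{\left(-7 \right)}\right)^{2} = \left(\left(3 + 2\right)^{2} - 1\right)^{2} = \left(5^{2} - 1\right)^{2} = \left(25 - 1\right)^{2} = 24^{2} = 576$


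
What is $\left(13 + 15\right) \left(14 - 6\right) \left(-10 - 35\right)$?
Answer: $-10080$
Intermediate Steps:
$\left(13 + 15\right) \left(14 - 6\right) \left(-10 - 35\right) = 28 \cdot 8 \left(-10 - 35\right) = 224 \left(-10 - 35\right) = 224 \left(-45\right) = -10080$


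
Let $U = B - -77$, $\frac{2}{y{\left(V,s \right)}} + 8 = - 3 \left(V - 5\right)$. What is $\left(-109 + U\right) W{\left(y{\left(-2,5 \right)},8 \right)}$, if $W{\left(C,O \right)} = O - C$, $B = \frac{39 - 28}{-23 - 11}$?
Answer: $- \frac{3297}{13} \approx -253.62$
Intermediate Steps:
$B = - \frac{11}{34}$ ($B = \frac{11}{-34} = 11 \left(- \frac{1}{34}\right) = - \frac{11}{34} \approx -0.32353$)
$y{\left(V,s \right)} = \frac{2}{7 - 3 V}$ ($y{\left(V,s \right)} = \frac{2}{-8 - 3 \left(V - 5\right)} = \frac{2}{-8 - 3 \left(-5 + V\right)} = \frac{2}{-8 - \left(-15 + 3 V\right)} = \frac{2}{7 - 3 V}$)
$U = \frac{2607}{34}$ ($U = - \frac{11}{34} - -77 = - \frac{11}{34} + 77 = \frac{2607}{34} \approx 76.677$)
$\left(-109 + U\right) W{\left(y{\left(-2,5 \right)},8 \right)} = \left(-109 + \frac{2607}{34}\right) \left(8 - - \frac{2}{-7 + 3 \left(-2\right)}\right) = - \frac{1099 \left(8 - - \frac{2}{-7 - 6}\right)}{34} = - \frac{1099 \left(8 - - \frac{2}{-13}\right)}{34} = - \frac{1099 \left(8 - \left(-2\right) \left(- \frac{1}{13}\right)\right)}{34} = - \frac{1099 \left(8 - \frac{2}{13}\right)}{34} = \left(- \frac{1099}{34}\right) \frac{102}{13} = - \frac{3297}{13}$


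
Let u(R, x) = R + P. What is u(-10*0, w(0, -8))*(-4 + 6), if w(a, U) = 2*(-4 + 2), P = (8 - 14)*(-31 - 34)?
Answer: 780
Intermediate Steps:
P = 390 (P = -6*(-65) = 390)
w(a, U) = -4 (w(a, U) = 2*(-2) = -4)
u(R, x) = 390 + R (u(R, x) = R + 390 = 390 + R)
u(-10*0, w(0, -8))*(-4 + 6) = (390 - 10*0)*(-4 + 6) = (390 + 0)*2 = 390*2 = 780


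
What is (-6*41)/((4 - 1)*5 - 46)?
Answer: 246/31 ≈ 7.9355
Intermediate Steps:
(-6*41)/((4 - 1)*5 - 46) = -246/(3*5 - 46) = -246/(15 - 46) = -246/(-31) = -246*(-1/31) = 246/31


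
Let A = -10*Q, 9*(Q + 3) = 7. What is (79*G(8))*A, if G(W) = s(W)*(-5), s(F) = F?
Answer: -632000/9 ≈ -70222.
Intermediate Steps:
Q = -20/9 (Q = -3 + (⅑)*7 = -3 + 7/9 = -20/9 ≈ -2.2222)
A = 200/9 (A = -10*(-20/9) = 200/9 ≈ 22.222)
G(W) = -5*W (G(W) = W*(-5) = -5*W)
(79*G(8))*A = (79*(-5*8))*(200/9) = (79*(-40))*(200/9) = -3160*200/9 = -632000/9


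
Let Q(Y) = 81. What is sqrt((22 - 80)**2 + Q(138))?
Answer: sqrt(3445) ≈ 58.694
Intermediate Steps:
sqrt((22 - 80)**2 + Q(138)) = sqrt((22 - 80)**2 + 81) = sqrt((-58)**2 + 81) = sqrt(3364 + 81) = sqrt(3445)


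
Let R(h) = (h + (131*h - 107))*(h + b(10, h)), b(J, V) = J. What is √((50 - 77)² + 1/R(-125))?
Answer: √2658921897530030/1909805 ≈ 27.000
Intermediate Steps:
R(h) = (-107 + 132*h)*(10 + h) (R(h) = (h + (131*h - 107))*(h + 10) = (h + (-107 + 131*h))*(10 + h) = (-107 + 132*h)*(10 + h))
√((50 - 77)² + 1/R(-125)) = √((50 - 77)² + 1/(-1070 + 132*(-125)² + 1213*(-125))) = √((-27)² + 1/(-1070 + 132*15625 - 151625)) = √(729 + 1/(-1070 + 2062500 - 151625)) = √(729 + 1/1909805) = √(1392247846/1909805) = √2658921897530030/1909805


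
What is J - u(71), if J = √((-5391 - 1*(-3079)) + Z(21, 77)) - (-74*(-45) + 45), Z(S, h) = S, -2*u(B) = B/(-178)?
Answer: -1201571/356 + I*√2291 ≈ -3375.2 + 47.864*I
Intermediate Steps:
u(B) = B/356 (u(B) = -B/(2*(-178)) = -B*(-1)/(2*178) = -(-1)*B/356 = B/356)
J = -3375 + I*√2291 (J = √((-5391 - 1*(-3079)) + 21) - (-74*(-45) + 45) = √((-5391 + 3079) + 21) - (3330 + 45) = √(-2312 + 21) - 1*3375 = √(-2291) - 3375 = I*√2291 - 3375 = -3375 + I*√2291 ≈ -3375.0 + 47.864*I)
J - u(71) = (-3375 + I*√2291) - 71/356 = -1201571/356 + I*√2291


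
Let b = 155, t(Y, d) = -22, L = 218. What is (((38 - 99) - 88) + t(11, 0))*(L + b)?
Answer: -63783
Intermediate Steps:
(((38 - 99) - 88) + t(11, 0))*(L + b) = (((38 - 99) - 88) - 22)*(218 + 155) = ((-61 - 88) - 22)*373 = (-149 - 22)*373 = -171*373 = -63783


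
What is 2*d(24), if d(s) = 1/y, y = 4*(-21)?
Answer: -1/42 ≈ -0.023810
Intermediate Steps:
y = -84
d(s) = -1/84 (d(s) = 1/(-84) = -1/84)
2*d(24) = 2*(-1/84) = -1/42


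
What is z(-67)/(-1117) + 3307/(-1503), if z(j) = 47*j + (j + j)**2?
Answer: -25948840/1678851 ≈ -15.456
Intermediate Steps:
z(j) = 4*j**2 + 47*j (z(j) = 47*j + (2*j)**2 = 47*j + 4*j**2 = 4*j**2 + 47*j)
z(-67)/(-1117) + 3307/(-1503) = -67*(47 + 4*(-67))/(-1117) + 3307/(-1503) = -67*(47 - 268)*(-1/1117) + 3307*(-1/1503) = -67*(-221)*(-1/1117) - 3307/1503 = 14807*(-1/1117) - 3307/1503 = -14807/1117 - 3307/1503 = -25948840/1678851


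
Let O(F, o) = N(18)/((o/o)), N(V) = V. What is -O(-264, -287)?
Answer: -18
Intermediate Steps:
O(F, o) = 18 (O(F, o) = 18/((o/o)) = 18/1 = 18*1 = 18)
-O(-264, -287) = -1*18 = -18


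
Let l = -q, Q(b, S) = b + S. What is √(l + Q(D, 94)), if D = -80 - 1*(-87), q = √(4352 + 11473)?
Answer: √(101 - 5*√633) ≈ 4.9797*I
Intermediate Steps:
q = 5*√633 (q = √15825 = 5*√633 ≈ 125.80)
D = 7 (D = -80 + 87 = 7)
Q(b, S) = S + b
l = -5*√633 ≈ -125.80
√(l + Q(D, 94)) = √(-5*√633 + (94 + 7)) = √(-5*√633 + 101) = √(101 - 5*√633)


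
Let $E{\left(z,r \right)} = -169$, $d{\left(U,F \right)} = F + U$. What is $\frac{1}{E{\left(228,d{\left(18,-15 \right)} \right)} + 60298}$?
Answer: $\frac{1}{60129} \approx 1.6631 \cdot 10^{-5}$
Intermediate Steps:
$\frac{1}{E{\left(228,d{\left(18,-15 \right)} \right)} + 60298} = \frac{1}{-169 + 60298} = \frac{1}{60129}$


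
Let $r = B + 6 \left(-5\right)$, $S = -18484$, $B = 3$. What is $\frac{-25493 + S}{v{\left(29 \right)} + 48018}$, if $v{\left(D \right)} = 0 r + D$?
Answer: $- \frac{43977}{48047} \approx -0.91529$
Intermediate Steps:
$r = -27$ ($r = 3 + 6 \left(-5\right) = 3 - 30 = -27$)
$v{\left(D \right)} = D$ ($v{\left(D \right)} = 0 \left(-27\right) + D = 0 + D = D$)
$\frac{-25493 + S}{v{\left(29 \right)} + 48018} = \frac{-25493 - 18484}{29 + 48018} = - \frac{43977}{48047}$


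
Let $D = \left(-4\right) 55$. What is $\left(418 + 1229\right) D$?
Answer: $-362340$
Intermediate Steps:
$D = -220$
$\left(418 + 1229\right) D = \left(418 + 1229\right) \left(-220\right) = 1647 \left(-220\right) = -362340$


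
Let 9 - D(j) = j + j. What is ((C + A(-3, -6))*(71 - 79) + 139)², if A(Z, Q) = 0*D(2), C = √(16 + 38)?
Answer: 22777 - 6672*√6 ≈ 6434.0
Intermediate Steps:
D(j) = 9 - 2*j (D(j) = 9 - (j + j) = 9 - 2*j)
C = 3*√6 (C = √54 = 3*√6 ≈ 7.3485)
A(Z, Q) = 0 (A(Z, Q) = 0*(9 - 2*2) = 0*(9 - 4) = 0*5 = 0)
((C + A(-3, -6))*(71 - 79) + 139)² = ((3*√6 + 0)*(71 - 79) + 139)² = ((3*√6)*(-8) + 139)² = (-24*√6 + 139)² = (139 - 24*√6)²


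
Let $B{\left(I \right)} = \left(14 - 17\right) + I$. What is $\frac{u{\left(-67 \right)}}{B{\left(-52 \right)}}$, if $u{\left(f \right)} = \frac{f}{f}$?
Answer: $- \frac{1}{55} \approx -0.018182$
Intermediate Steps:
$B{\left(I \right)} = -3 + I$
$u{\left(f \right)} = 1$
$\frac{u{\left(-67 \right)}}{B{\left(-52 \right)}} = 1 \frac{1}{-3 - 52} = 1 \frac{1}{-55} = 1 \left(- \frac{1}{55}\right) = - \frac{1}{55}$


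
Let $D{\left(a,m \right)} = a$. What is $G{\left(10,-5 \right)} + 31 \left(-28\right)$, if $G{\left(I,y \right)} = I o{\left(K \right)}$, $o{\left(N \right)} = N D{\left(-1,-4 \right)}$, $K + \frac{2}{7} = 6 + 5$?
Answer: $- \frac{6826}{7} \approx -975.14$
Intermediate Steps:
$K = \frac{75}{7}$ ($K = - \frac{2}{7} + \left(6 + 5\right) = - \frac{2}{7} + 11 = \frac{75}{7} \approx 10.714$)
$o{\left(N \right)} = - N$ ($o{\left(N \right)} = N \left(-1\right) = - N$)
$G{\left(I,y \right)} = - \frac{75 I}{7}$ ($G{\left(I,y \right)} = I \left(\left(-1\right) \frac{75}{7}\right) = I \left(- \frac{75}{7}\right) = - \frac{75 I}{7}$)
$G{\left(10,-5 \right)} + 31 \left(-28\right) = \left(- \frac{75}{7}\right) 10 + 31 \left(-28\right) = - \frac{750}{7} - 868 = - \frac{6826}{7}$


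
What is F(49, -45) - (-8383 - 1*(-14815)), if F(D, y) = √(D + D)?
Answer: -6432 + 7*√2 ≈ -6422.1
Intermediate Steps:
F(D, y) = √2*√D (F(D, y) = √(2*D) = √2*√D)
F(49, -45) - (-8383 - 1*(-14815)) = √2*√49 - (-8383 - 1*(-14815)) = √2*7 - (-8383 + 14815) = 7*√2 - 1*6432 = 7*√2 - 6432 = -6432 + 7*√2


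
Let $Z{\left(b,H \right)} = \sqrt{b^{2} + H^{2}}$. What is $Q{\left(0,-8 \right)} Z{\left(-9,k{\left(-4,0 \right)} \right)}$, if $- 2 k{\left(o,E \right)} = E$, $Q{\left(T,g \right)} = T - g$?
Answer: $72$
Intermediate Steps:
$k{\left(o,E \right)} = - \frac{E}{2}$
$Z{\left(b,H \right)} = \sqrt{H^{2} + b^{2}}$
$Q{\left(0,-8 \right)} Z{\left(-9,k{\left(-4,0 \right)} \right)} = \left(0 - -8\right) \sqrt{\left(\left(- \frac{1}{2}\right) 0\right)^{2} + \left(-9\right)^{2}} = \left(0 + 8\right) \sqrt{0^{2} + 81} = 8 \sqrt{0 + 81} = 8 \sqrt{81} = 8 \cdot 9 = 72$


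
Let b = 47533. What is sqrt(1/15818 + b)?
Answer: sqrt(11893190306910)/15818 ≈ 218.02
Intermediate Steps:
sqrt(1/15818 + b) = sqrt(1/15818 + 47533) = sqrt(751876995/15818) = sqrt(11893190306910)/15818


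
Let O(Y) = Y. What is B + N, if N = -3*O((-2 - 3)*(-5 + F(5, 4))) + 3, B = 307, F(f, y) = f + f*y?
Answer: 610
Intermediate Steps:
N = 303 (N = -3*(-2 - 3)*(-5 + 5*(1 + 4)) + 3 = -(-15)*(-5 + 5*5) + 3 = -(-15)*(-5 + 25) + 3 = -(-15)*20 + 3 = -3*(-100) + 3 = 300 + 3 = 303)
B + N = 307 + 303 = 610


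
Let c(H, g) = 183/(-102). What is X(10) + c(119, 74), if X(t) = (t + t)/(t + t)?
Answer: -27/34 ≈ -0.79412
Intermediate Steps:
c(H, g) = -61/34 (c(H, g) = 183*(-1/102) = -61/34)
X(t) = 1 (X(t) = (2*t)/((2*t)) = (2*t)*(1/(2*t)) = 1)
X(10) + c(119, 74) = 1 - 61/34 = -27/34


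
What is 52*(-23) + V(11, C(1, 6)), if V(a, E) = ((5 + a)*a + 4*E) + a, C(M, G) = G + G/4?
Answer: -979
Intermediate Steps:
C(M, G) = 5*G/4 (C(M, G) = G + G*(¼) = G + G/4 = 5*G/4)
V(a, E) = a + 4*E + a*(5 + a) (V(a, E) = (a*(5 + a) + 4*E) + a = (4*E + a*(5 + a)) + a = a + 4*E + a*(5 + a))
52*(-23) + V(11, C(1, 6)) = 52*(-23) + (11² + 4*((5/4)*6) + 6*11) = -1196 + (121 + 4*(15/2) + 66) = -1196 + (121 + 30 + 66) = -1196 + 217 = -979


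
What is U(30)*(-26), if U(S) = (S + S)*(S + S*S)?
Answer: -1450800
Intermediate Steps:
U(S) = 2*S*(S + S²) (U(S) = (2*S)*(S + S²) = 2*S*(S + S²))
U(30)*(-26) = (2*30²*(1 + 30))*(-26) = (2*900*31)*(-26) = 55800*(-26) = -1450800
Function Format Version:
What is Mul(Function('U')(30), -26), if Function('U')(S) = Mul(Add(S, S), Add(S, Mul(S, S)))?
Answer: -1450800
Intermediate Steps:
Function('U')(S) = Mul(2, S, Add(S, Pow(S, 2))) (Function('U')(S) = Mul(Mul(2, S), Add(S, Pow(S, 2))) = Mul(2, S, Add(S, Pow(S, 2))))
Mul(Function('U')(30), -26) = Mul(Mul(2, Pow(30, 2), Add(1, 30)), -26) = Mul(Mul(2, 900, 31), -26) = Mul(55800, -26) = -1450800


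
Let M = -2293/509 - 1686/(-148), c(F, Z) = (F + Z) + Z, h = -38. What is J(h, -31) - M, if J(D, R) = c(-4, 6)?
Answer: 41923/37666 ≈ 1.1130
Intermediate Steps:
c(F, Z) = F + 2*Z
M = 259405/37666 (M = -2293*1/509 - 1686*(-1/148) = -2293/509 + 843/74 = 259405/37666 ≈ 6.8870)
J(D, R) = 8 (J(D, R) = -4 + 2*6 = -4 + 12 = 8)
J(h, -31) - M = 8 - 1*259405/37666 = 8 - 259405/37666 = 41923/37666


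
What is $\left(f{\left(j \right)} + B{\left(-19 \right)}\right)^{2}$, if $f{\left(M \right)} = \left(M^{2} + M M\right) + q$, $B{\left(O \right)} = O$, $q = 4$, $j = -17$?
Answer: $316969$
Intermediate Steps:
$f{\left(M \right)} = 4 + 2 M^{2}$ ($f{\left(M \right)} = \left(M^{2} + M M\right) + 4 = \left(M^{2} + M^{2}\right) + 4 = 2 M^{2} + 4 = 4 + 2 M^{2}$)
$\left(f{\left(j \right)} + B{\left(-19 \right)}\right)^{2} = \left(\left(4 + 2 \left(-17\right)^{2}\right) - 19\right)^{2} = \left(\left(4 + 2 \cdot 289\right) - 19\right)^{2} = \left(\left(4 + 578\right) - 19\right)^{2} = \left(582 - 19\right)^{2} = 563^{2} = 316969$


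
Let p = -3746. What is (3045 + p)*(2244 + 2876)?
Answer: -3589120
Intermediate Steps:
(3045 + p)*(2244 + 2876) = (3045 - 3746)*(2244 + 2876) = -701*5120 = -3589120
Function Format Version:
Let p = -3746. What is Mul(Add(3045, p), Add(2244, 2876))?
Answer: -3589120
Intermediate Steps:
Mul(Add(3045, p), Add(2244, 2876)) = Mul(Add(3045, -3746), Add(2244, 2876)) = Mul(-701, 5120) = -3589120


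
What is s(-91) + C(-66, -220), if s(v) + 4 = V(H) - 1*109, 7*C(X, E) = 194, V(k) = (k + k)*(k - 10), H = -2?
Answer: -261/7 ≈ -37.286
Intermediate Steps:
V(k) = 2*k*(-10 + k) (V(k) = (2*k)*(-10 + k) = 2*k*(-10 + k))
C(X, E) = 194/7 (C(X, E) = (⅐)*194 = 194/7)
s(v) = -65 (s(v) = -4 + (2*(-2)*(-10 - 2) - 1*109) = -4 + (2*(-2)*(-12) - 109) = -4 + (48 - 109) = -4 - 61 = -65)
s(-91) + C(-66, -220) = -65 + 194/7 = -261/7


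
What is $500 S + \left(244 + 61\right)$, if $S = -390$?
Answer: $-194695$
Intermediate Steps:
$500 S + \left(244 + 61\right) = 500 \left(-390\right) + \left(244 + 61\right) = -195000 + 305 = -194695$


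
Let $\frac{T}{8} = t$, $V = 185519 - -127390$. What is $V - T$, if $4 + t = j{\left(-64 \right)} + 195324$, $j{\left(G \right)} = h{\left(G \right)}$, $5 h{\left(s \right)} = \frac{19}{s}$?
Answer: $- \frac{49986021}{40} \approx -1.2497 \cdot 10^{6}$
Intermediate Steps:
$h{\left(s \right)} = \frac{19}{5 s}$ ($h{\left(s \right)} = \frac{19 \frac{1}{s}}{5} = \frac{19}{5 s}$)
$V = 312909$ ($V = 185519 + 127390 = 312909$)
$j{\left(G \right)} = \frac{19}{5 G}$
$t = \frac{62502381}{320}$ ($t = -4 + \left(\frac{19}{5 \left(-64\right)} + 195324\right) = -4 + \left(\frac{19}{5} \left(- \frac{1}{64}\right) + 195324\right) = -4 + \left(- \frac{19}{320} + 195324\right) = -4 + \frac{62503661}{320} = \frac{62502381}{320} \approx 1.9532 \cdot 10^{5}$)
$T = \frac{62502381}{40}$ ($T = 8 \cdot \frac{62502381}{320} = \frac{62502381}{40} \approx 1.5626 \cdot 10^{6}$)
$V - T = 312909 - \frac{62502381}{40} = - \frac{49986021}{40}$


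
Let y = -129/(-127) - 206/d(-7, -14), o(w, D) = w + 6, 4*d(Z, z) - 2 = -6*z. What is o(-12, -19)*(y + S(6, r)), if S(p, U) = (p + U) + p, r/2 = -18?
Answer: 1067046/5461 ≈ 195.39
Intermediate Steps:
d(Z, z) = ½ - 3*z/2 (d(Z, z) = ½ + (-6*z)/4 = ½ - 3*z/2)
o(w, D) = 6 + w
r = -36 (r = 2*(-18) = -36)
S(p, U) = U + 2*p (S(p, U) = (U + p) + p = U + 2*p)
y = -46777/5461 (y = -129/(-127) - 206/(½ - 3/2*(-14)) = -129*(-1/127) - 206/(½ + 21) = 129/127 - 206/43/2 = 129/127 - 206*2/43 = 129/127 - 412/43 = -46777/5461 ≈ -8.5656)
o(-12, -19)*(y + S(6, r)) = (6 - 12)*(-46777/5461 + (-36 + 2*6)) = -6*(-46777/5461 + (-36 + 12)) = -6*(-46777/5461 - 24) = -6*(-177841/5461) = 1067046/5461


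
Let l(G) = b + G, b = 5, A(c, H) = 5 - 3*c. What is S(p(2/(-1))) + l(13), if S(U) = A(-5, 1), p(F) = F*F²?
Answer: 38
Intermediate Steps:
p(F) = F³
S(U) = 20 (S(U) = 5 - 3*(-5) = 5 + 15 = 20)
l(G) = 5 + G
S(p(2/(-1))) + l(13) = 20 + (5 + 13) = 20 + 18 = 38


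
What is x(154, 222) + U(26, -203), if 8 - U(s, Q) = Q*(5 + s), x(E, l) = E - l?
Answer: 6233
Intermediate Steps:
U(s, Q) = 8 - Q*(5 + s)
x(154, 222) + U(26, -203) = (154 - 1*222) + (8 - 5*(-203) - 1*(-203)*26) = (154 - 222) + (8 + 1015 + 5278) = -68 + 6301 = 6233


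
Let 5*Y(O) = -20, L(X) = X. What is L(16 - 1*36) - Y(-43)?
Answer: -16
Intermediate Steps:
Y(O) = -4 (Y(O) = (1/5)*(-20) = -4)
L(16 - 1*36) - Y(-43) = (16 - 1*36) - 1*(-4) = (16 - 36) + 4 = -20 + 4 = -16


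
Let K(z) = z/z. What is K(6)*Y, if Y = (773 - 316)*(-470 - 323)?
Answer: -362401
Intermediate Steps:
K(z) = 1
Y = -362401 (Y = 457*(-793) = -362401)
K(6)*Y = 1*(-362401) = -362401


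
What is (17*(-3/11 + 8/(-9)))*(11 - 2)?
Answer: -1955/11 ≈ -177.73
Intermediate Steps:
(17*(-3/11 + 8/(-9)))*(11 - 2) = (17*(-3*1/11 + 8*(-⅑)))*9 = (17*(-3/11 - 8/9))*9 = (17*(-115/99))*9 = -1955/99*9 = -1955/11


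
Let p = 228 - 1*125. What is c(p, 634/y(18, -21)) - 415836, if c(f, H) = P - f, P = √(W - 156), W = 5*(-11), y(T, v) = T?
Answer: -415939 + I*√211 ≈ -4.1594e+5 + 14.526*I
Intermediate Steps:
W = -55
P = I*√211 (P = √(-55 - 156) = √(-211) = I*√211 ≈ 14.526*I)
p = 103 (p = 228 - 125 = 103)
c(f, H) = -f + I*√211 (c(f, H) = I*√211 - f = -f + I*√211)
c(p, 634/y(18, -21)) - 415836 = (-1*103 + I*√211) - 415836 = (-103 + I*√211) - 415836 = -415939 + I*√211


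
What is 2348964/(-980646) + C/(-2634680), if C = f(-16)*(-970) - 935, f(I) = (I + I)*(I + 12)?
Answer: -202203152005/86122946776 ≈ -2.3478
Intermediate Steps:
f(I) = 2*I*(12 + I) (f(I) = (2*I)*(12 + I) = 2*I*(12 + I))
C = -125095 (C = (2*(-16)*(12 - 16))*(-970) - 935 = (2*(-16)*(-4))*(-970) - 935 = 128*(-970) - 935 = -124160 - 935 = -125095)
2348964/(-980646) + C/(-2634680) = 2348964/(-980646) - 125095/(-2634680) = 2348964*(-1/980646) - 125095*(-1/2634680) = -391494/163441 + 25019/526936 = -202203152005/86122946776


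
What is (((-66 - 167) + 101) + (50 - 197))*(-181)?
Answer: 50499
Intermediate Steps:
(((-66 - 167) + 101) + (50 - 197))*(-181) = ((-233 + 101) - 147)*(-181) = (-132 - 147)*(-181) = -279*(-181) = 50499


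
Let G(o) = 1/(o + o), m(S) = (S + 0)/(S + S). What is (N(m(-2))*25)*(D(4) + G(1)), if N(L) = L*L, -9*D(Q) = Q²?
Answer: -575/72 ≈ -7.9861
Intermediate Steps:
m(S) = ½ (m(S) = S/((2*S)) = S*(1/(2*S)) = ½)
D(Q) = -Q²/9
G(o) = 1/(2*o)
N(L) = L²
(N(m(-2))*25)*(D(4) + G(1)) = ((½)²*25)*(-⅑*4² + (½)/1) = ((¼)*25)*(-⅑*16 + (½)*1) = 25*(-16/9 + ½)/4 = (25/4)*(-23/18) = -575/72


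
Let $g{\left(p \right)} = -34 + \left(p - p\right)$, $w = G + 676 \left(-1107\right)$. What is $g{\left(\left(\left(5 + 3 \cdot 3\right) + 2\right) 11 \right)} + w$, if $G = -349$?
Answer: $-748715$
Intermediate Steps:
$w = -748681$ ($w = -349 + 676 \left(-1107\right) = -349 - 748332 = -748681$)
$g{\left(p \right)} = -34$ ($g{\left(p \right)} = -34 + 0 = -34$)
$g{\left(\left(\left(5 + 3 \cdot 3\right) + 2\right) 11 \right)} + w = -34 - 748681 = -748715$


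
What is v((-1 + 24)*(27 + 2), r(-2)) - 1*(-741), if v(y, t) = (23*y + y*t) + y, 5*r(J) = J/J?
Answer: 84412/5 ≈ 16882.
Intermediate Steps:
r(J) = ⅕ (r(J) = (J/J)/5 = (⅕)*1 = ⅕)
v(y, t) = 24*y + t*y (v(y, t) = (23*y + t*y) + y = 24*y + t*y)
v((-1 + 24)*(27 + 2), r(-2)) - 1*(-741) = ((-1 + 24)*(27 + 2))*(24 + ⅕) - 1*(-741) = (23*29)*(121/5) + 741 = 667*(121/5) + 741 = 80707/5 + 741 = 84412/5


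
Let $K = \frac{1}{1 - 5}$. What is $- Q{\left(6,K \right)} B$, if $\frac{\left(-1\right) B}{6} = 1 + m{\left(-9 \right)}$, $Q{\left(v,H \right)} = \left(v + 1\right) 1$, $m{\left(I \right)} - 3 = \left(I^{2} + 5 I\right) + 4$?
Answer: $1848$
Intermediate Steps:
$K = - \frac{1}{4}$ ($K = \frac{1}{-4} = - \frac{1}{4} \approx -0.25$)
$m{\left(I \right)} = 7 + I^{2} + 5 I$ ($m{\left(I \right)} = 3 + \left(\left(I^{2} + 5 I\right) + 4\right) = 3 + \left(4 + I^{2} + 5 I\right) = 7 + I^{2} + 5 I$)
$Q{\left(v,H \right)} = 1 + v$ ($Q{\left(v,H \right)} = \left(1 + v\right) 1 = 1 + v$)
$B = -264$ ($B = - 6 \left(1 + \left(7 + \left(-9\right)^{2} + 5 \left(-9\right)\right)\right) = - 6 \left(1 + \left(7 + 81 - 45\right)\right) = - 6 \left(1 + 43\right) = \left(-6\right) 44 = -264$)
$- Q{\left(6,K \right)} B = - (1 + 6) \left(-264\right) = \left(-1\right) 7 \left(-264\right) = \left(-7\right) \left(-264\right) = 1848$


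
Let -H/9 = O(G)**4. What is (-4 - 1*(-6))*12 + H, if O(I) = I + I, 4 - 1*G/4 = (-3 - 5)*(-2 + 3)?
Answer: -764411880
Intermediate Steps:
G = 48 (G = 16 - 4*(-3 - 5)*(-2 + 3) = 16 - (-32) = 16 - 4*(-8) = 16 + 32 = 48)
O(I) = 2*I
H = -764411904 (H = -9*(2*48)**4 = -9*96**4 = -9*84934656 = -764411904)
(-4 - 1*(-6))*12 + H = (-4 - 1*(-6))*12 - 764411904 = (-4 + 6)*12 - 764411904 = 2*12 - 764411904 = 24 - 764411904 = -764411880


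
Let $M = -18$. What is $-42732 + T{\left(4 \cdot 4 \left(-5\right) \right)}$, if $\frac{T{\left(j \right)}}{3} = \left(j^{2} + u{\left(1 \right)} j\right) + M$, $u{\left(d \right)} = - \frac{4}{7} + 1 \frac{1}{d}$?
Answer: $- \frac{165822}{7} \approx -23689.0$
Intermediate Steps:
$u{\left(d \right)} = - \frac{4}{7} + \frac{1}{d}$ ($u{\left(d \right)} = \left(-4\right) \frac{1}{7} + \frac{1}{d} = - \frac{4}{7} + \frac{1}{d}$)
$T{\left(j \right)} = -54 + 3 j^{2} + \frac{9 j}{7}$ ($T{\left(j \right)} = 3 \left(\left(j^{2} + \left(- \frac{4}{7} + 1^{-1}\right) j\right) - 18\right) = 3 \left(\left(j^{2} + \left(- \frac{4}{7} + 1\right) j\right) - 18\right) = 3 \left(\left(j^{2} + \frac{3 j}{7}\right) - 18\right) = 3 \left(-18 + j^{2} + \frac{3 j}{7}\right) = -54 + 3 j^{2} + \frac{9 j}{7}$)
$-42732 + T{\left(4 \cdot 4 \left(-5\right) \right)} = -42732 + \left(-54 + 3 \left(4 \cdot 4 \left(-5\right)\right)^{2} + \frac{9 \cdot 4 \cdot 4 \left(-5\right)}{7}\right) = -42732 + \left(-54 + 3 \left(16 \left(-5\right)\right)^{2} + \frac{9 \cdot 16 \left(-5\right)}{7}\right) = -42732 + \left(-54 + 3 \left(-80\right)^{2} + \frac{9}{7} \left(-80\right)\right) = -42732 - - \frac{133302}{7} = -42732 + \frac{133302}{7} = - \frac{165822}{7}$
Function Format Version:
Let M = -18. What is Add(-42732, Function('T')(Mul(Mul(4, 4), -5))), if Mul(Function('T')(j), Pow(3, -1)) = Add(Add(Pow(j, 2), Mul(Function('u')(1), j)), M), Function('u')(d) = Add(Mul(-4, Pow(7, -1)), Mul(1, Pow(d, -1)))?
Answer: Rational(-165822, 7) ≈ -23689.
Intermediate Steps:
Function('u')(d) = Add(Rational(-4, 7), Pow(d, -1)) (Function('u')(d) = Add(Mul(-4, Rational(1, 7)), Pow(d, -1)) = Add(Rational(-4, 7), Pow(d, -1)))
Function('T')(j) = Add(-54, Mul(3, Pow(j, 2)), Mul(Rational(9, 7), j)) (Function('T')(j) = Mul(3, Add(Add(Pow(j, 2), Mul(Add(Rational(-4, 7), Pow(1, -1)), j)), -18)) = Mul(3, Add(Add(Pow(j, 2), Mul(Add(Rational(-4, 7), 1), j)), -18)) = Mul(3, Add(Add(Pow(j, 2), Mul(Rational(3, 7), j)), -18)) = Mul(3, Add(-18, Pow(j, 2), Mul(Rational(3, 7), j))) = Add(-54, Mul(3, Pow(j, 2)), Mul(Rational(9, 7), j)))
Add(-42732, Function('T')(Mul(Mul(4, 4), -5))) = Add(-42732, Add(-54, Mul(3, Pow(Mul(Mul(4, 4), -5), 2)), Mul(Rational(9, 7), Mul(Mul(4, 4), -5)))) = Add(-42732, Add(-54, Mul(3, Pow(Mul(16, -5), 2)), Mul(Rational(9, 7), Mul(16, -5)))) = Add(-42732, Add(-54, Mul(3, Pow(-80, 2)), Mul(Rational(9, 7), -80))) = Add(-42732, Add(-54, Mul(3, 6400), Rational(-720, 7))) = Add(-42732, Add(-54, 19200, Rational(-720, 7))) = Add(-42732, Rational(133302, 7)) = Rational(-165822, 7)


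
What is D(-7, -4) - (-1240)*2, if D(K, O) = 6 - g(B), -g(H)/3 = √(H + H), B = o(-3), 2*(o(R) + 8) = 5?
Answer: 2486 + 3*I*√11 ≈ 2486.0 + 9.9499*I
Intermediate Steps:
o(R) = -11/2 (o(R) = -8 + (½)*5 = -8 + 5/2 = -11/2)
B = -11/2 ≈ -5.5000
g(H) = -3*√2*√H (g(H) = -3*√(H + H) = -3*√2*√H)
D(K, O) = 6 + 3*I*√11 (D(K, O) = 6 - (-3)*√2*√(-11/2) = 6 - (-3)*√2*I*√22/2 = 6 - (-3)*I*√11 = 6 + 3*I*√11)
D(-7, -4) - (-1240)*2 = (6 + 3*I*√11) - (-1240)*2 = (6 + 3*I*√11) - 124*(-20) = (6 + 3*I*√11) + 2480 = 2486 + 3*I*√11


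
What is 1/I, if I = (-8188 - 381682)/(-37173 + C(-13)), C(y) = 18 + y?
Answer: 18584/194935 ≈ 0.095334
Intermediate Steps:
I = 194935/18584 (I = (-8188 - 381682)/(-37173 + (18 - 13)) = -389870/(-37173 + 5) = -389870/(-37168) = -389870*(-1/37168) = 194935/18584 ≈ 10.489)
1/I = 1/(194935/18584) = 18584/194935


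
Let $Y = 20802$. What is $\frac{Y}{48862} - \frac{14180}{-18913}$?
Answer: $\frac{543145693}{462063503} \approx 1.1755$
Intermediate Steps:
$\frac{Y}{48862} - \frac{14180}{-18913} = \frac{20802}{48862} - \frac{14180}{-18913} = 20802 \cdot \frac{1}{48862} - - \frac{14180}{18913} = \frac{10401}{24431} + \frac{14180}{18913} = \frac{543145693}{462063503}$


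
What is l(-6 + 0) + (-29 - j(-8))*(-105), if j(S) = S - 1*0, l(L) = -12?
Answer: 2193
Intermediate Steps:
j(S) = S (j(S) = S + 0 = S)
l(-6 + 0) + (-29 - j(-8))*(-105) = -12 + (-29 - 1*(-8))*(-105) = -12 + (-29 + 8)*(-105) = -12 - 21*(-105) = -12 + 2205 = 2193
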